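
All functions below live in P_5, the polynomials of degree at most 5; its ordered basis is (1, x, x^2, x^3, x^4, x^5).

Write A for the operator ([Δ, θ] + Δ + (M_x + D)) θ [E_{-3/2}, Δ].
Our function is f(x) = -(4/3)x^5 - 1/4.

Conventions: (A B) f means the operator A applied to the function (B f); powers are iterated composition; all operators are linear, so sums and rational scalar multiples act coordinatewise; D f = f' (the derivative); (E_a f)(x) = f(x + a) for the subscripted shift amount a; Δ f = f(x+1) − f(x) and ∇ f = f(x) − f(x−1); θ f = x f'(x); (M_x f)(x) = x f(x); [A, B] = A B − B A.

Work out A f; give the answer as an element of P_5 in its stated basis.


Δ f = -(20/3)x^4 - (40/3)x^3 - (40/3)x^2 - (20/3)x - 4/3
E_{-3/2} Δ f = -(20/3)x^4 + (80/3)x^3 - (130/3)x^2 + (100/3)x - 121/12
E_{-3/2} f = -(4/3)x^5 + 10x^4 - 30x^3 + 45x^2 - (135/4)x + 79/8
Δ E_{-3/2} f = -(20/3)x^4 + (80/3)x^3 - (130/3)x^2 + (100/3)x - 121/12
[E_{-3/2}, Δ] f = 0
θ [E_{-3/2}, Δ] f = 0
θ θ [E_{-3/2}, Δ] f = 0
Δ θ θ [E_{-3/2}, Δ] f = 0
Δ θ [E_{-3/2}, Δ] f = 0
θ Δ θ [E_{-3/2}, Δ] f = 0
[Δ, θ] θ [E_{-3/2}, Δ] f = 0
Δ θ [E_{-3/2}, Δ] f = 0
M_x θ [E_{-3/2}, Δ] f = 0
D θ [E_{-3/2}, Δ] f = 0
(M_x + D) θ [E_{-3/2}, Δ] f = 0
([Δ, θ] + Δ + (M_x + D)) θ [E_{-3/2}, Δ] f = 0

g(x) = 0


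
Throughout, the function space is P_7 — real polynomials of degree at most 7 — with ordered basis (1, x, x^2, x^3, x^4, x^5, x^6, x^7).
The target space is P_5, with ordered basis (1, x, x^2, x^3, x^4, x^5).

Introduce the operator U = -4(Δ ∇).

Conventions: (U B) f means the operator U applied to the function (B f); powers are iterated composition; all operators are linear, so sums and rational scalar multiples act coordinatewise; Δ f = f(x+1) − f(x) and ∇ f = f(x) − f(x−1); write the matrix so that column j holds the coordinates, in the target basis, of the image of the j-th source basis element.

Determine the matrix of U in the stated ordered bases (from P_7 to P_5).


the matrix is [[0, 0, -8, 0, -8, 0, -8, 0]; [0, 0, 0, -24, 0, -40, 0, -56]; [0, 0, 0, 0, -48, 0, -120, 0]; [0, 0, 0, 0, 0, -80, 0, -280]; [0, 0, 0, 0, 0, 0, -120, 0]; [0, 0, 0, 0, 0, 0, 0, -168]] (rows listed top to bottom)

image of 1: 0
image of x: 0
image of x^2: -8
image of x^3: -24x
image of x^4: -48x^2 - 8
image of x^5: -80x^3 - 40x
image of x^6: -120x^4 - 120x^2 - 8
image of x^7: -168x^5 - 280x^3 - 56x
each image's coordinates form column j of the matrix


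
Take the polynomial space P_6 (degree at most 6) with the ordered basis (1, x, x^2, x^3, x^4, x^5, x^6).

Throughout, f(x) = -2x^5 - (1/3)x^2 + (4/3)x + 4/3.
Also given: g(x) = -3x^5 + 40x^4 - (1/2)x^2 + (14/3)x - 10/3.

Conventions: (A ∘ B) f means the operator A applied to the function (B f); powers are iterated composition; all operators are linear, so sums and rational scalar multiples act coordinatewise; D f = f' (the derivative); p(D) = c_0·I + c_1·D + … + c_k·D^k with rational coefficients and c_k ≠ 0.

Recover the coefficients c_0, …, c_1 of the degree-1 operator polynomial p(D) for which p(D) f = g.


D^0 f = -2x^5 - (1/3)x^2 + (4/3)x + 4/3
D^1 f = -10x^4 - (2/3)x + 4/3
matching coefficients of g against c_0 f + c_1 Df + … from the top degree down determines the c_i
solution: c_0 = 3/2, c_1 = -4

p(D) = (3/2)·I − 4·D, i.e. c_0 = 3/2, c_1 = -4


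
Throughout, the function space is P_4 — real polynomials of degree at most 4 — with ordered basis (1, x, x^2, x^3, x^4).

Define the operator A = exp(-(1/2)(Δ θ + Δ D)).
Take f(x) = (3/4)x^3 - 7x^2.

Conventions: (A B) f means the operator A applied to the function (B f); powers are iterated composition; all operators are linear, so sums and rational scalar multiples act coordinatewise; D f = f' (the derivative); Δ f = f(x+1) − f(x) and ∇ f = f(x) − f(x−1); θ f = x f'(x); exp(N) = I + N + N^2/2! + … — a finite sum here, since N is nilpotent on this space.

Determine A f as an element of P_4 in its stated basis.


g(x) = (3/4)x^3 - (83/8)x^2 + (47/4)x + 399/32

order-1 term: -(27/8)x^2 + (67/8)x + 47/4
order-2 term: (27/8)x + 41/32
order-3 term: -9/16
the series for exp(-(1/2)(Δ θ + Δ D)) f terminates at order 3
exp(-(1/2)(Δ θ + Δ D)) f = (3/4)x^3 - (83/8)x^2 + (47/4)x + 399/32


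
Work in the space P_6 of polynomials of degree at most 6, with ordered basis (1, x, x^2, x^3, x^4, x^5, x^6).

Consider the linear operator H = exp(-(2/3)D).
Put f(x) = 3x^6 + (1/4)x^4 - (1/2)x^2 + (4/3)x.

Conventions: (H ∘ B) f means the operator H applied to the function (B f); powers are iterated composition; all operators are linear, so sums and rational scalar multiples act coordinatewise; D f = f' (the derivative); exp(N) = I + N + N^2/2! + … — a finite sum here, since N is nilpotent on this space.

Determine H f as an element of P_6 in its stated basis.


order-1 term: -12x^5 - (2/3)x^3 + (2/3)x - 8/9
order-2 term: 20x^4 + (2/3)x^2 - 2/9
order-3 term: -(160/9)x^3 - (8/27)x
order-4 term: (80/9)x^2 + 4/81
order-5 term: -(64/27)x
order-6 term: 64/243
the series for exp(-(2/3)D) f terminates at order 6
exp(-(2/3)D) f = 3x^6 - 12x^5 + (81/4)x^4 - (166/9)x^3 + (163/18)x^2 - (2/3)x - 194/243

g(x) = 3x^6 - 12x^5 + (81/4)x^4 - (166/9)x^3 + (163/18)x^2 - (2/3)x - 194/243


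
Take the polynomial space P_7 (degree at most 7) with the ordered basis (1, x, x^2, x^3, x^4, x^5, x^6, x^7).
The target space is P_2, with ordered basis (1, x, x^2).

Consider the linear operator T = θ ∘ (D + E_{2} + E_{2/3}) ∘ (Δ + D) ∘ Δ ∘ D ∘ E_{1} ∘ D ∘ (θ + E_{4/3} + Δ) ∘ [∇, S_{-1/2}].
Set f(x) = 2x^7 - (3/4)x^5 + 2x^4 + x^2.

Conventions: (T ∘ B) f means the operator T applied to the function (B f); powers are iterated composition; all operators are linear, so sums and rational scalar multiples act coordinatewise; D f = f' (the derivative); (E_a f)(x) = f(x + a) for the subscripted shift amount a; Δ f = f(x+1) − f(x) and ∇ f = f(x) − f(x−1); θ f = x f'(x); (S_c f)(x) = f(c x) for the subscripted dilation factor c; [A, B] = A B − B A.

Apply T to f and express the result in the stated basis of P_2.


the image equals g(x) = -6615x^2 - (114975/4)x

S_{-1/2} f = -(1/64)x^7 + (3/128)x^5 + (1/8)x^4 + (1/4)x^2
∇ S_{-1/2} f = -(7/64)x^6 + (21/64)x^5 - (55/128)x^4 + (13/16)x^3 - (27/32)x^2 + (127/128)x - 47/128
∇ f = 14x^6 - 42x^5 + (265/4)x^4 - (109/2)x^3 + (45/2)x^2 - (1/4)x - 7/4
S_{-1/2} ∇ f = (7/32)x^6 + (21/16)x^5 + (265/64)x^4 + (109/16)x^3 + (45/8)x^2 + (1/8)x - 7/4
[∇, S_{-1/2}] f = -(21/64)x^6 - (63/64)x^5 - (585/128)x^4 - 6x^3 - (207/32)x^2 + (111/128)x + 177/128
θ [∇, S_{-1/2}] f = -(63/32)x^6 - (315/64)x^5 - (585/32)x^4 - 18x^3 - (207/16)x^2 + (111/128)x
E_{4/3} [∇, S_{-1/2}] f = -(21/64)x^6 - (231/64)x^5 - (2545/128)x^4 - (4567/72)x^3 - (34015/288)x^2 - (399403/3456)x - 1356737/31104
Δ [∇, S_{-1/2}] f = -(63/32)x^5 - (315/32)x^4 - (555/16)x^3 - (963/16)x^2 - (3591/64)x - 1119/64
(θ + E_{4/3} + Δ) [∇, S_{-1/2}] f = -(147/64)x^6 - (21/2)x^5 - (6145/128)x^4 - (16721/144)x^3 - (55075/288)x^2 - (36895/216)x - 1900571/31104
D (θ + E_{4/3} + Δ) [∇, S_{-1/2}] f = -(441/32)x^5 - (105/2)x^4 - (6145/32)x^3 - (16721/48)x^2 - (55075/144)x - 36895/216
E_{1} D (θ + E_{4/3} + Δ) [∇, S_{-1/2}] f = -(441/32)x^5 - (3885/32)x^4 - (17275/32)x^3 - (132217/96)x^2 - (278521/144)x - 501095/432
D E_{1} D (θ + E_{4/3} + Δ) [∇, S_{-1/2}] f = -(2205/32)x^4 - (3885/8)x^3 - (51825/32)x^2 - (132217/48)x - 278521/144
Δ (D ∘ E_{1} ∘ D ∘ (θ + E_{4/3} + Δ) ∘ [∇, S_{-1/2}]) f = -(2205/8)x^3 - (29925/16)x^2 - (79545/16)x - 59143/12
Δ Δ (D ∘ E_{1} ∘ D ∘ (θ + E_{4/3} + Δ) ∘ [∇, S_{-1/2}]) f = -(6615/8)x^2 - (9135/2)x - 14235/2
D Δ (D ∘ E_{1} ∘ D ∘ (θ + E_{4/3} + Δ) ∘ [∇, S_{-1/2}]) f = -(6615/8)x^2 - (29925/8)x - 79545/16
(Δ + D) Δ (D ∘ E_{1} ∘ D ∘ (θ + E_{4/3} + Δ) ∘ [∇, S_{-1/2}]) f = -(6615/4)x^2 - (66465/8)x - 193425/16
D (Δ + D) Δ (D ∘ E_{1} ∘ D ∘ (θ + E_{4/3} + Δ) ∘ [∇, S_{-1/2}]) f = -(6615/2)x - 66465/8
E_{2} (Δ + D) Δ (D ∘ E_{1} ∘ D ∘ (θ + E_{4/3} + Δ) ∘ [∇, S_{-1/2}]) f = -(6615/4)x^2 - (119385/8)x - 565125/16
E_{2/3} (Δ + D) Δ (D ∘ E_{1} ∘ D ∘ (θ + E_{4/3} + Δ) ∘ [∇, S_{-1/2}]) f = -(6615/4)x^2 - (84105/8)x - 293805/16
(D + E_{2} + E_{2/3}) (Δ + D) Δ (D ∘ E_{1} ∘ D ∘ (θ + E_{4/3} + Δ) ∘ [∇, S_{-1/2}]) f = -(6615/2)x^2 - (114975/4)x - 247965/4
θ (D + E_{2} + E_{2/3}) (Δ + D) Δ (D ∘ E_{1} ∘ D ∘ (θ + E_{4/3} + Δ) ∘ [∇, S_{-1/2}]) f = -6615x^2 - (114975/4)x


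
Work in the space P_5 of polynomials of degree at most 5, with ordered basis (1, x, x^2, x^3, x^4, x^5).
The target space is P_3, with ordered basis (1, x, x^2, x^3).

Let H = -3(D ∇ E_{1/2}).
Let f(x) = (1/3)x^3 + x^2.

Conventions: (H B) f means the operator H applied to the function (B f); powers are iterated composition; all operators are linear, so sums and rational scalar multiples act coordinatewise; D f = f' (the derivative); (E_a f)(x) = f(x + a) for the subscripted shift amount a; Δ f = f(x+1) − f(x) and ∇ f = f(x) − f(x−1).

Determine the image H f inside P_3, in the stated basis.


g(x) = -6x - 6

E_{1/2} f = (1/3)x^3 + (3/2)x^2 + (5/4)x + 7/24
∇ E_{1/2} f = x^2 + 2x + 1/12
D ∇ E_{1/2} f = 2x + 2
(-3(D ∇ E_{1/2})) f = -6x - 6


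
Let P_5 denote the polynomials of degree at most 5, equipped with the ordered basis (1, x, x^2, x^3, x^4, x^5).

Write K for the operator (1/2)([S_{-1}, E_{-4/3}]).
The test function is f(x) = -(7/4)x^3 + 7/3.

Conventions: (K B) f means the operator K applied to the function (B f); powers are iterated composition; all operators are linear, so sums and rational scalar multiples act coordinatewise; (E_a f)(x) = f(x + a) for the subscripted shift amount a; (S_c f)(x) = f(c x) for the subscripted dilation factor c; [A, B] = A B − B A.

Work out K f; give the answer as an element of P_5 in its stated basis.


E_{-4/3} f = -(7/4)x^3 + 7x^2 - (28/3)x + 175/27
S_{-1} E_{-4/3} f = (7/4)x^3 + 7x^2 + (28/3)x + 175/27
S_{-1} f = (7/4)x^3 + 7/3
E_{-4/3} S_{-1} f = (7/4)x^3 - 7x^2 + (28/3)x - 49/27
[S_{-1}, E_{-4/3}] f = 14x^2 + 224/27
((1/2)([S_{-1}, E_{-4/3}])) f = 7x^2 + 112/27

the image equals g(x) = 7x^2 + 112/27


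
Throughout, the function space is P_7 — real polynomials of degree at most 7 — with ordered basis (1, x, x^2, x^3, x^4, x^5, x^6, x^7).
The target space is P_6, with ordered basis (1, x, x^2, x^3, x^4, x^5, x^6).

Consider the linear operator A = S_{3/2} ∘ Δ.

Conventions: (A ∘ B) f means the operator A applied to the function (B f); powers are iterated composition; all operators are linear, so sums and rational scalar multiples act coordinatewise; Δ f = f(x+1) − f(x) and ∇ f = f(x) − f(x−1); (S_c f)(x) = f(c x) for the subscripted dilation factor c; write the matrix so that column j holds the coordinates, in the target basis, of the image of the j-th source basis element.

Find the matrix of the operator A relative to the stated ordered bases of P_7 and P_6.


the matrix is [[0, 1, 1, 1, 1, 1, 1, 1]; [0, 0, 3, 9/2, 6, 15/2, 9, 21/2]; [0, 0, 0, 27/4, 27/2, 45/2, 135/4, 189/4]; [0, 0, 0, 0, 27/2, 135/4, 135/2, 945/8]; [0, 0, 0, 0, 0, 405/16, 1215/16, 2835/16]; [0, 0, 0, 0, 0, 0, 729/16, 5103/32]; [0, 0, 0, 0, 0, 0, 0, 5103/64]] (rows listed top to bottom)

image of 1: 0
image of x: 1
image of x^2: 3x + 1
image of x^3: (27/4)x^2 + (9/2)x + 1
image of x^4: (27/2)x^3 + (27/2)x^2 + 6x + 1
image of x^5: (405/16)x^4 + (135/4)x^3 + (45/2)x^2 + (15/2)x + 1
image of x^6: (729/16)x^5 + (1215/16)x^4 + (135/2)x^3 + (135/4)x^2 + 9x + 1
image of x^7: (5103/64)x^6 + (5103/32)x^5 + (2835/16)x^4 + (945/8)x^3 + (189/4)x^2 + (21/2)x + 1
each image's coordinates form column j of the matrix


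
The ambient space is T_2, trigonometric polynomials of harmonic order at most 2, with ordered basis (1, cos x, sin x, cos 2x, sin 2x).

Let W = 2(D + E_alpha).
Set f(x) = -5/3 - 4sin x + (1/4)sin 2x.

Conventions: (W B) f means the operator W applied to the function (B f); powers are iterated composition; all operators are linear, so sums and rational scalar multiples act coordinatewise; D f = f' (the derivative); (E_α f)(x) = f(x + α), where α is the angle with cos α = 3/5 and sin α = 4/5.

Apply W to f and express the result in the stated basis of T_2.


g(x) = -10/3 - (72/5)cos x - (24/5)sin x + (37/25)cos 2x - (7/50)sin 2x

D f = -4cos x + (1/2)cos 2x
E_alpha f = -5/3 - (16/5)cos x - (12/5)sin x + (6/25)cos 2x - (7/100)sin 2x
(D + E_alpha) f = -5/3 - (36/5)cos x - (12/5)sin x + (37/50)cos 2x - (7/100)sin 2x
(2(D + E_alpha)) f = -10/3 - (72/5)cos x - (24/5)sin x + (37/25)cos 2x - (7/50)sin 2x


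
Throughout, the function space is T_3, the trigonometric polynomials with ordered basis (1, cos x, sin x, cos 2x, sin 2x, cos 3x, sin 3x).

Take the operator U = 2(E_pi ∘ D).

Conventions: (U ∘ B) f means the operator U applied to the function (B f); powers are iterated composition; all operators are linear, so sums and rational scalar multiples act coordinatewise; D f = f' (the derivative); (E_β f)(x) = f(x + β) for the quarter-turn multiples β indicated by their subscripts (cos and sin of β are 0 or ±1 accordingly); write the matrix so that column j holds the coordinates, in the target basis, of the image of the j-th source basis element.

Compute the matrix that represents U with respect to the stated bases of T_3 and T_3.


the matrix is [[0, 0, 0, 0, 0, 0, 0]; [0, 0, -2, 0, 0, 0, 0]; [0, 2, 0, 0, 0, 0, 0]; [0, 0, 0, 0, 4, 0, 0]; [0, 0, 0, -4, 0, 0, 0]; [0, 0, 0, 0, 0, 0, -6]; [0, 0, 0, 0, 0, 6, 0]] (rows listed top to bottom)

image of 1: 0
image of cos x: 2sin x
image of sin x: -2cos x
image of cos 2x: -4sin 2x
image of sin 2x: 4cos 2x
image of cos 3x: 6sin 3x
image of sin 3x: -6cos 3x
each image's coordinates form column j of the matrix


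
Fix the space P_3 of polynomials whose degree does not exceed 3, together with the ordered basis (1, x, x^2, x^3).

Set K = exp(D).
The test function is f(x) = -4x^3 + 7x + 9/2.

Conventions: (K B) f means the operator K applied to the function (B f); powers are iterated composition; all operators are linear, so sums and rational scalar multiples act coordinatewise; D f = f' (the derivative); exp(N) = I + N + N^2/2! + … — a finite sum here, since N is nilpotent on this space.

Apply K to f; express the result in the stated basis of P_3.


the result is g(x) = -4x^3 - 12x^2 - 5x + 15/2

order-1 term: -12x^2 + 7
order-2 term: -12x
order-3 term: -4
the series for exp(D) f terminates at order 3
exp(D) f = -4x^3 - 12x^2 - 5x + 15/2


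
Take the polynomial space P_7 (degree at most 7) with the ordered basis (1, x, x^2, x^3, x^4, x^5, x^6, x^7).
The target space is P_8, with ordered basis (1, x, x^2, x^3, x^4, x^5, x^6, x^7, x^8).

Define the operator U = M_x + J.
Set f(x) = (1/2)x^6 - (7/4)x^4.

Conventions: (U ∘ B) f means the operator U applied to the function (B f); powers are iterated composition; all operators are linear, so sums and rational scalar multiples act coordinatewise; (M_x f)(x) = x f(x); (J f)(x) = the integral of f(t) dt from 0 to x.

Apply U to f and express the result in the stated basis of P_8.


M_x f = (1/2)x^7 - (7/4)x^5
J f = (1/14)x^7 - (7/20)x^5
(M_x + J) f = (4/7)x^7 - (21/10)x^5

the result is g(x) = (4/7)x^7 - (21/10)x^5


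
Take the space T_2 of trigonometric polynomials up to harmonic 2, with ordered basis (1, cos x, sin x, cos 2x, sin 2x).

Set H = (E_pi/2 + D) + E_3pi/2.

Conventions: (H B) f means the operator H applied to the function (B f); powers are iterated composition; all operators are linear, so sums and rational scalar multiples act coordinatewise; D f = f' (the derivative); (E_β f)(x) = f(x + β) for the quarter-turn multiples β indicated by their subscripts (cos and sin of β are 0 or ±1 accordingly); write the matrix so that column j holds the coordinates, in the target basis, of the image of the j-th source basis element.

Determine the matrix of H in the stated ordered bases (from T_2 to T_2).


the matrix is [[2, 0, 0, 0, 0]; [0, 0, 1, 0, 0]; [0, -1, 0, 0, 0]; [0, 0, 0, -2, 2]; [0, 0, 0, -2, -2]] (rows listed top to bottom)

image of 1: 2
image of cos x: -sin x
image of sin x: cos x
image of cos 2x: -2cos 2x - 2sin 2x
image of sin 2x: 2cos 2x - 2sin 2x
each image's coordinates form column j of the matrix


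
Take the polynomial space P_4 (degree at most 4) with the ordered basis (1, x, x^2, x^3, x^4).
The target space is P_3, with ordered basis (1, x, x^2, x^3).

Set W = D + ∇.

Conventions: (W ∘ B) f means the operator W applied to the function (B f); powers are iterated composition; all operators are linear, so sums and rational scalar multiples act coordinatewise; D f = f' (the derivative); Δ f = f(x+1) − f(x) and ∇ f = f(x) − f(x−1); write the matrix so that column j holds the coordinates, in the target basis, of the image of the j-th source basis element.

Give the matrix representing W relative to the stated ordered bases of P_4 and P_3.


the matrix is [[0, 2, -1, 1, -1]; [0, 0, 4, -3, 4]; [0, 0, 0, 6, -6]; [0, 0, 0, 0, 8]] (rows listed top to bottom)

image of 1: 0
image of x: 2
image of x^2: 4x - 1
image of x^3: 6x^2 - 3x + 1
image of x^4: 8x^3 - 6x^2 + 4x - 1
each image's coordinates form column j of the matrix


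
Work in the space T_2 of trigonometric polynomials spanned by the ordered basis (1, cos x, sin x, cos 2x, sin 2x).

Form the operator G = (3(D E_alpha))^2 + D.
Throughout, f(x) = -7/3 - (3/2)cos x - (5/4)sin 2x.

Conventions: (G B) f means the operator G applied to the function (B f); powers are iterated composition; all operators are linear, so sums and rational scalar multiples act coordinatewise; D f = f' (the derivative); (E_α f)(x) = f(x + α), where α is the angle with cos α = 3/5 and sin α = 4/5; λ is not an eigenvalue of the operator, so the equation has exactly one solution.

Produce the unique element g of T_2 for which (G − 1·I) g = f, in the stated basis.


the image equals g(x) = 7/3 - (57/1517)cos x + (573/3034)sin x + (6673/329426)cos 2x - (18347/658852)sin 2x

write g with unknown coordinates in the stated basis and equate coefficients in (G − 1·I) g = f
solving from the highest basis element down gives g = 7/3 - (57/1517)cos x + (573/3034)sin x + (6673/329426)cos 2x - (18347/658852)sin 2x
check: G g = -(4665/3034)cos x + (573/3034)sin x + (6673/329426)cos 2x - (210478/164713)sin 2x
so G g − 1·g = -7/3 - (3/2)cos x - (5/4)sin 2x = f ✓


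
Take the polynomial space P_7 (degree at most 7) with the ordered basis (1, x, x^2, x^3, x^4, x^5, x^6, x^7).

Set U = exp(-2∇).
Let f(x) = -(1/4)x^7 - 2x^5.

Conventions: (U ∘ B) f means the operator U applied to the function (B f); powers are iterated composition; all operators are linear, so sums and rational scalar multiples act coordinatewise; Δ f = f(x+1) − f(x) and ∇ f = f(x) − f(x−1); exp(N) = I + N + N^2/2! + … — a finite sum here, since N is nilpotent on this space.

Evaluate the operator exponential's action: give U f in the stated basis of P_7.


g(x) = -(1/4)x^7 + (7/2)x^6 - (67/2)x^5 + (425/2)x^4 - (1885/2)x^3 + (5647/2)x^2 - (10385/2)x + 8923/2

order-1 term: (7/2)x^6 - (21/2)x^5 + (75/2)x^4 - (115/2)x^3 + (101/2)x^2 - (47/2)x + 9/2
order-2 term: -21x^5 + 105x^4 - 325x^3 + 555x^2 - 497x + 183
order-3 term: 70x^4 - 420x^3 + 1210x^2 - 1740x + 1002
order-4 term: -140x^3 + 840x^2 - 1980x + 1720
order-5 term: 168x^2 - 840x + 1184
order-6 term: -112x + 336
order-7 term: 32
the series for exp(-2∇) f terminates at order 7
exp(-2∇) f = -(1/4)x^7 + (7/2)x^6 - (67/2)x^5 + (425/2)x^4 - (1885/2)x^3 + (5647/2)x^2 - (10385/2)x + 8923/2


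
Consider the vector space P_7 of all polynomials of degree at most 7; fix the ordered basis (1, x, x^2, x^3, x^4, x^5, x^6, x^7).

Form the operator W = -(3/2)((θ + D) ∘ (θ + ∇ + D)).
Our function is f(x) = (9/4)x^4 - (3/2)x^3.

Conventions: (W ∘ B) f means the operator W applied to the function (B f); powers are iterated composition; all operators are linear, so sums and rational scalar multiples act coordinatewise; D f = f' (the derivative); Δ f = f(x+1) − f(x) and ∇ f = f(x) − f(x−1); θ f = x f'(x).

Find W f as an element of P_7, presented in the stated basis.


the result is g(x) = -54x^4 - (459/4)x^3 + (27/4)x^2 + (189/4)x - 81/4

θ f = 9x^4 - (9/2)x^3
∇ f = 9x^3 - 18x^2 + (27/2)x - 15/4
D f = 9x^3 - (9/2)x^2
(θ + ∇ + D) f = 9x^4 + (27/2)x^3 - (45/2)x^2 + (27/2)x - 15/4
θ (θ + ∇ + D) f = 36x^4 + (81/2)x^3 - 45x^2 + (27/2)x
D (θ + ∇ + D) f = 36x^3 + (81/2)x^2 - 45x + 27/2
(θ + D) (θ + ∇ + D) f = 36x^4 + (153/2)x^3 - (9/2)x^2 - (63/2)x + 27/2
(-(3/2)((θ + D) ∘ (θ + ∇ + D))) f = -54x^4 - (459/4)x^3 + (27/4)x^2 + (189/4)x - 81/4


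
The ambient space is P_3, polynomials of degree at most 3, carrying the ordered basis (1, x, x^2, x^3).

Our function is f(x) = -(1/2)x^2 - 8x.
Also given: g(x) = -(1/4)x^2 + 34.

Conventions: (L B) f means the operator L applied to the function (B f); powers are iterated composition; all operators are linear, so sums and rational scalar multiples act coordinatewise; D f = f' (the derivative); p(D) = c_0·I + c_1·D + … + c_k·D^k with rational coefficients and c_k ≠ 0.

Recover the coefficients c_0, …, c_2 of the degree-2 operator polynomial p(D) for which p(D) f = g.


c_0 = 1/2, c_1 = -4, c_2 = -2

D^0 f = -(1/2)x^2 - 8x
D^1 f = -x - 8
D^2 f = -1
matching coefficients of g against c_0 f + c_1 Df + … from the top degree down determines the c_i
solution: c_0 = 1/2, c_1 = -4, c_2 = -2


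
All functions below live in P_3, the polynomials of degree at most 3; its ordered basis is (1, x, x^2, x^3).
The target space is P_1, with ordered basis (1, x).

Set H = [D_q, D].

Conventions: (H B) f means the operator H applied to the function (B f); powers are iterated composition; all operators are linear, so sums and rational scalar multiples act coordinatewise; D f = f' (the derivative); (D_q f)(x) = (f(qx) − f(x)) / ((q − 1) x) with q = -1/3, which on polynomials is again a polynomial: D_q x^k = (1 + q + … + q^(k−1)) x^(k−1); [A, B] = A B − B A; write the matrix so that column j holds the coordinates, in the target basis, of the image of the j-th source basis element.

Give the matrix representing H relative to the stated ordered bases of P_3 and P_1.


the matrix is [[0, 0, 4/3, 0]; [0, 0, 0, 4/9]] (rows listed top to bottom)

image of 1: 0
image of x: 0
image of x^2: 4/3
image of x^3: (4/9)x
each image's coordinates form column j of the matrix


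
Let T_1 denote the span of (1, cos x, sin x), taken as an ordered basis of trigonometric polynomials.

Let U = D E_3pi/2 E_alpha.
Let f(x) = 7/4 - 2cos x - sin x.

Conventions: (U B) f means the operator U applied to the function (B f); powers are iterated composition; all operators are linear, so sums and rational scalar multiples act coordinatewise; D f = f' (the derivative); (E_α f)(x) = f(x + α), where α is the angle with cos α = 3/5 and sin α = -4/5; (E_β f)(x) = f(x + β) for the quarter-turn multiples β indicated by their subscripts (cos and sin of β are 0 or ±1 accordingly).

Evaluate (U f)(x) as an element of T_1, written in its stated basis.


g(x) = -(2/5)cos x - (11/5)sin x

E_alpha f = 7/4 - (2/5)cos x - (11/5)sin x
E_3pi/2 E_alpha f = 7/4 + (11/5)cos x - (2/5)sin x
D E_3pi/2 E_alpha f = -(2/5)cos x - (11/5)sin x


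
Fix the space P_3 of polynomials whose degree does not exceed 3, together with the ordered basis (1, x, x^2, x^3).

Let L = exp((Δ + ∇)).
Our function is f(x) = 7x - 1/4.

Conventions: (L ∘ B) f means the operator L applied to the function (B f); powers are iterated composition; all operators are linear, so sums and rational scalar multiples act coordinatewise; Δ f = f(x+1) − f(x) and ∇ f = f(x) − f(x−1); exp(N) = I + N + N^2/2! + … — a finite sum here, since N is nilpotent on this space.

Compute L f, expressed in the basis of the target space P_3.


g(x) = 7x + 55/4

order-1 term: 14
the series for exp((Δ + ∇)) f terminates at order 1
exp((Δ + ∇)) f = 7x + 55/4


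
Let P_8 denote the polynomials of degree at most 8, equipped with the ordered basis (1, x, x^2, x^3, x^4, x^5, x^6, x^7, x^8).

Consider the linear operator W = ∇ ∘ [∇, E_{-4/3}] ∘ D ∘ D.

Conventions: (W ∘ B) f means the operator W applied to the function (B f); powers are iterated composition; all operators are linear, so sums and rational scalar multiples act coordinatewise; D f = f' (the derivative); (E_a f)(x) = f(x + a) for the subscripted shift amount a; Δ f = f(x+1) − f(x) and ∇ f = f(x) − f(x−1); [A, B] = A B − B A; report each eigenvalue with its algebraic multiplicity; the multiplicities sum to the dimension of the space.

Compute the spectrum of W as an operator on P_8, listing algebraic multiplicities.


λ = 0 (multiplicity 9)

image of 1: 0
image of x: 0
image of x^2: 0
image of x^3: 0
image of x^4: 0
image of x^5: 0
image of x^6: 0
image of x^7: 0
image of x^8: 0
the matrix is upper triangular; its diagonal is (0, 0, 0, 0, 0, 0, 0, 0, 0)
for a triangular matrix the eigenvalues are the diagonal entries, with algebraic multiplicity their repetition count


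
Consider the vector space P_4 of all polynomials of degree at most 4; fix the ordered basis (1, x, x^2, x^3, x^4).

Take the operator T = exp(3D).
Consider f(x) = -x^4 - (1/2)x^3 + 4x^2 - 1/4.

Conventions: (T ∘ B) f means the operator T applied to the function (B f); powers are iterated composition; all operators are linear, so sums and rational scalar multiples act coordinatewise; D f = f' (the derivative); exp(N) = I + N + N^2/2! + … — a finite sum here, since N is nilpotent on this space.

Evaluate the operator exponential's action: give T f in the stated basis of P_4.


the image equals g(x) = -x^4 - (25/2)x^3 - (109/2)x^2 - (195/2)x - 235/4

order-1 term: -12x^3 - (9/2)x^2 + 24x
order-2 term: -54x^2 - (27/2)x + 36
order-3 term: -108x - 27/2
order-4 term: -81
the series for exp(3D) f terminates at order 4
exp(3D) f = -x^4 - (25/2)x^3 - (109/2)x^2 - (195/2)x - 235/4


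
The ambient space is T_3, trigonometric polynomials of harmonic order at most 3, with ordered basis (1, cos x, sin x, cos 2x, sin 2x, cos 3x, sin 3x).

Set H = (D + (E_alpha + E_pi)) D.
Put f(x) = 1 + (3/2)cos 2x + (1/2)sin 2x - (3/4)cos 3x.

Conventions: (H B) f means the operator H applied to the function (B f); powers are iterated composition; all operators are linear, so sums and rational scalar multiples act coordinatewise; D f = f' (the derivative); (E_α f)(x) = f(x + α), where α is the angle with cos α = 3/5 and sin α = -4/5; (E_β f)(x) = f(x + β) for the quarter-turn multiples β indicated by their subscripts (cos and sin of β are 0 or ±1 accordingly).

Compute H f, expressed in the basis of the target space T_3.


g(x) = -(12/5)cos 2x - (16/5)sin 2x + (2979/500)cos 3x - (1089/250)sin 3x

D f = cos 2x - 3sin 2x + (9/4)sin 3x
D D f = -6cos 2x - 2sin 2x + (27/4)cos 3x
E_alpha D f = (13/5)cos 2x + (9/5)sin 2x - (99/125)cos 3x - (1053/500)sin 3x
E_pi D f = cos 2x - 3sin 2x - (9/4)sin 3x
(E_alpha + E_pi) D f = (18/5)cos 2x - (6/5)sin 2x - (99/125)cos 3x - (1089/250)sin 3x
(D + (E_alpha + E_pi)) D f = -(12/5)cos 2x - (16/5)sin 2x + (2979/500)cos 3x - (1089/250)sin 3x


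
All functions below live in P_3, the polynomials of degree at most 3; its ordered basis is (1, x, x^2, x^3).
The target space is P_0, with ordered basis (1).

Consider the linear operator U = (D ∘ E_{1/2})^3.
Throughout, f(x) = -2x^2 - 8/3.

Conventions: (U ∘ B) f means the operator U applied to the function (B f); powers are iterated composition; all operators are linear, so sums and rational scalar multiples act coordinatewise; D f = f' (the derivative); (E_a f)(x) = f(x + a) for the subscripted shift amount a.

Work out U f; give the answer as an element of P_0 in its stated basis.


the image equals g(x) = 0

E_{1/2} f = -2x^2 - 2x - 19/6
D E_{1/2} f = -4x - 2
E_{1/2} (D ∘ E_{1/2}) f = -4x - 4
D E_{1/2} (D ∘ E_{1/2}) f = -4
E_{1/2} (D ∘ E_{1/2}) (D ∘ E_{1/2}) f = -4
D E_{1/2} (D ∘ E_{1/2}) (D ∘ E_{1/2}) f = 0


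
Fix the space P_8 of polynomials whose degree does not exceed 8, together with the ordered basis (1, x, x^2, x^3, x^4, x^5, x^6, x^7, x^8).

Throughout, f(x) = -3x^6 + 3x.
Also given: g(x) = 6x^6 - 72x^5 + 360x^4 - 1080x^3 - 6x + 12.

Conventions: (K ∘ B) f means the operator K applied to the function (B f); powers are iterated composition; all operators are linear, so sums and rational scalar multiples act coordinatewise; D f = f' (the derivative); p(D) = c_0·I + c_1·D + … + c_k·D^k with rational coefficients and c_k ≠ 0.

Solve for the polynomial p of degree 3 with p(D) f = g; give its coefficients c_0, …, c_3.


p(D) = -2·I + 4·D − 4·D^2 + 3·D^3, i.e. c_0 = -2, c_1 = 4, c_2 = -4, c_3 = 3

D^0 f = -3x^6 + 3x
D^1 f = -18x^5 + 3
D^2 f = -90x^4
D^3 f = -360x^3
matching coefficients of g against c_0 f + c_1 Df + … from the top degree down determines the c_i
solution: c_0 = -2, c_1 = 4, c_2 = -4, c_3 = 3


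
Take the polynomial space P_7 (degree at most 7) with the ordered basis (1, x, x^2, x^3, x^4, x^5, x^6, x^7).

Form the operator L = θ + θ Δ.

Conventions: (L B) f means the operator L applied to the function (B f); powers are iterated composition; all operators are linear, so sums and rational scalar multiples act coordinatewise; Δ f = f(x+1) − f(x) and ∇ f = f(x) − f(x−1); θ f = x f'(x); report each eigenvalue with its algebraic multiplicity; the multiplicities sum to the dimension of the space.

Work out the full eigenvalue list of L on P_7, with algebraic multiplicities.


λ = 0 (multiplicity 1), λ = 1 (multiplicity 1), λ = 2 (multiplicity 1), λ = 3 (multiplicity 1), λ = 4 (multiplicity 1), λ = 5 (multiplicity 1), λ = 6 (multiplicity 1), λ = 7 (multiplicity 1)

image of 1: 0
image of x: x
image of x^2: 2x^2 + 2x
image of x^3: 3x^3 + 6x^2 + 3x
image of x^4: 4x^4 + 12x^3 + 12x^2 + 4x
image of x^5: 5x^5 + 20x^4 + 30x^3 + 20x^2 + 5x
image of x^6: 6x^6 + 30x^5 + 60x^4 + 60x^3 + 30x^2 + 6x
image of x^7: 7x^7 + 42x^6 + 105x^5 + 140x^4 + 105x^3 + 42x^2 + 7x
the matrix is upper triangular; its diagonal is (0, 1, 2, 3, 4, 5, 6, 7)
for a triangular matrix the eigenvalues are the diagonal entries, with algebraic multiplicity their repetition count


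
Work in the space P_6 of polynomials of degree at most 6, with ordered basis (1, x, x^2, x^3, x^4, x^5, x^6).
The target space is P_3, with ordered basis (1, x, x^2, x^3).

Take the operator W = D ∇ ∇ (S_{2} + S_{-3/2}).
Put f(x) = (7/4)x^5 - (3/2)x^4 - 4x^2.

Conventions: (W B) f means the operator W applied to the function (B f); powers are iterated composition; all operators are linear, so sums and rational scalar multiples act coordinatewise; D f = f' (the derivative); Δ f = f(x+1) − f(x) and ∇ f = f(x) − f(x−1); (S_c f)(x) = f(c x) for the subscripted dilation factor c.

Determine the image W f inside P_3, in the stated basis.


S_{2} f = 56x^5 - 24x^4 - 16x^2
S_{-3/2} f = -(1701/128)x^5 - (243/32)x^4 - 9x^2
(S_{2} + S_{-3/2}) f = (5467/128)x^5 - (1011/32)x^4 - 25x^2
∇ (S_{2} + S_{-3/2}) f = (27335/128)x^4 - (35423/64)x^3 + (39467/64)x^2 - (49911/128)x + 12711/128
∇ ∇ (S_{2} + S_{-3/2}) f = (27335/32)x^3 - (94137/32)x^2 + (239873/64)x - 113513/64
D ∇ ∇ (S_{2} + S_{-3/2}) f = (82005/32)x^2 - (94137/16)x + 239873/64

the image equals g(x) = (82005/32)x^2 - (94137/16)x + 239873/64


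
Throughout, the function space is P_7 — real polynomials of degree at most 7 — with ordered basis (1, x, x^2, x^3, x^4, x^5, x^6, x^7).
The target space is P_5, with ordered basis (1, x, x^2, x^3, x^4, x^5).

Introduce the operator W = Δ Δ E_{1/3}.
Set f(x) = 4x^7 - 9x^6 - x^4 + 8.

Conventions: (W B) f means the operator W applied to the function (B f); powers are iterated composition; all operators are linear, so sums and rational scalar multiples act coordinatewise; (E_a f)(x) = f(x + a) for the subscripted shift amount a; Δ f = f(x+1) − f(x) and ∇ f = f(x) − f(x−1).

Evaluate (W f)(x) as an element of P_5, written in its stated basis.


the image equals g(x) = 168x^5 + 850x^4 + (5480/3)x^3 + (17462/9)x^2 + (24088/27)x + 5804/81

E_{1/3} f = 4x^7 + (1/3)x^6 - (26/3)x^5 - (292/27)x^4 - (508/81)x^3 - (161/81)x^2 - (242/729)x + 17446/2187
Δ E_{1/3} f = 28x^6 + 86x^5 + (305/3)x^4 + (452/27)x^3 - (2197/27)x^2 - (6430/81)x - 17306/729
Δ (Δ E_{1/3}) f = 168x^5 + 850x^4 + (5480/3)x^3 + (17462/9)x^2 + (24088/27)x + 5804/81


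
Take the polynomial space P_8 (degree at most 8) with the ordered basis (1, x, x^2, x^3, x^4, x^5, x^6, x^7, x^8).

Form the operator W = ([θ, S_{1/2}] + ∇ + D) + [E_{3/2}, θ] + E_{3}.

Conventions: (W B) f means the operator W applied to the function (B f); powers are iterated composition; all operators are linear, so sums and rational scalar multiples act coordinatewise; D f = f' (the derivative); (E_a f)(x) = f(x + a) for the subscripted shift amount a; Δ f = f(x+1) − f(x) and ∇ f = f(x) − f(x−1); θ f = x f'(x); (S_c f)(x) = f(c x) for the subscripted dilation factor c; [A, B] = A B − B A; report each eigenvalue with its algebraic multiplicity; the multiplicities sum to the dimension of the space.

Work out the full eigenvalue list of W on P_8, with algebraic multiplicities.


image of 1: 1
image of x: x + 13/2
image of x^2: x^2 + 13x + 25/2
image of x^3: x^3 + (39/2)x^2 + (75/2)x + 305/8
image of x^4: x^4 + 26x^3 + 75x^2 + (305/2)x + 401/4
image of x^5: x^5 + (65/2)x^4 + 125x^3 + (1525/4)x^2 + (2005/4)x + 9023/32
image of x^6: x^6 + 39x^5 + (375/2)x^4 + (1525/2)x^3 + (6015/4)x^2 + (27069/16)x + 25483/32
image of x^7: x^7 + (91/2)x^6 + (525/2)x^5 + (10675/8)x^4 + (14035/4)x^3 + (189483/32)x^2 + (178381/32)x + 295373/128
image of x^8: x^8 + 52x^7 + 350x^6 + 2135x^5 + (14035/2)x^4 + (63161/4)x^3 + (178381/8)x^2 + (295373/16)x + 216481/32
the matrix is upper triangular; its diagonal is (1, 1, 1, 1, 1, 1, 1, 1, 1)
for a triangular matrix the eigenvalues are the diagonal entries, with algebraic multiplicity their repetition count

λ = 1 (multiplicity 9)


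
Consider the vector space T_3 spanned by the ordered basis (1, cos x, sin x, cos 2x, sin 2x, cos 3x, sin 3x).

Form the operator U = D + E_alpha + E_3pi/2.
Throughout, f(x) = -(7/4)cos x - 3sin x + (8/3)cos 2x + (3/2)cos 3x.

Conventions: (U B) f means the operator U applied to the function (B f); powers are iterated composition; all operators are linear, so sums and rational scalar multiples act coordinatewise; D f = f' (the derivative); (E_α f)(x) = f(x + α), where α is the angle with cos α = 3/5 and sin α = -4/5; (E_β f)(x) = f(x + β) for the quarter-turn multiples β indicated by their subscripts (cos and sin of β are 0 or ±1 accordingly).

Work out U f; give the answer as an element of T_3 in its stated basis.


the image equals g(x) = (27/20)cos x - (16/5)sin x - (256/75)cos 2x - (208/75)sin 2x - (351/250)cos 3x - (684/125)sin 3x

D f = -3cos x + (7/4)sin x - (16/3)sin 2x - (9/2)sin 3x
E_alpha f = (27/20)cos x - (16/5)sin x - (56/75)cos 2x + (64/25)sin 2x - (351/250)cos 3x + (66/125)sin 3x
E_3pi/2 f = 3cos x - (7/4)sin x - (8/3)cos 2x - (3/2)sin 3x
(D + E_alpha + E_3pi/2) f = (27/20)cos x - (16/5)sin x - (256/75)cos 2x - (208/75)sin 2x - (351/250)cos 3x - (684/125)sin 3x


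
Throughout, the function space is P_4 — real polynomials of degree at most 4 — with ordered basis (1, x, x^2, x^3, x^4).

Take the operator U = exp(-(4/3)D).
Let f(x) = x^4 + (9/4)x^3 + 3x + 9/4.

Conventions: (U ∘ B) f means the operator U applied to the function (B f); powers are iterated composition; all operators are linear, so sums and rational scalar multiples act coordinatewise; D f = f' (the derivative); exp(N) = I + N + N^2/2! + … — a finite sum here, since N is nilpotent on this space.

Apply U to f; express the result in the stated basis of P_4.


the result is g(x) = x^4 - (37/12)x^3 + (5/3)x^2 + (149/27)x - 1271/324

order-1 term: -(16/3)x^3 - 9x^2 - 4
order-2 term: (32/3)x^2 + 12x
order-3 term: -(256/27)x - 16/3
order-4 term: 256/81
the series for exp(-(4/3)D) f terminates at order 4
exp(-(4/3)D) f = x^4 - (37/12)x^3 + (5/3)x^2 + (149/27)x - 1271/324


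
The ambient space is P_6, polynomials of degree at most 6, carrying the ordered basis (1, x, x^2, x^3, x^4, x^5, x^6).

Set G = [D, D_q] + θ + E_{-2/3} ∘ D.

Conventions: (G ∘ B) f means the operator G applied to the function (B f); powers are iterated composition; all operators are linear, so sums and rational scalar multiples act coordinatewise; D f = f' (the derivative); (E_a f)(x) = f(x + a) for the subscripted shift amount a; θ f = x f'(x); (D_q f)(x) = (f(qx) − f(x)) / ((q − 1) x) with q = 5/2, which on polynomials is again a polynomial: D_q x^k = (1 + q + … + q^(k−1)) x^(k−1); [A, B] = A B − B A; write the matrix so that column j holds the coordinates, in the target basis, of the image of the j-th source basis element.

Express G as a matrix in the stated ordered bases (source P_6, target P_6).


the matrix is [[0, 1, 1/6, 4/3, -32/27, 80/81, -64/81]; [0, 1, 2, 5, 16/3, -160/27, 160/27]; [0, 0, 2, 3, 233/8, 40/3, -160/9]; [0, 0, 0, 3, 4, 2821/24, 80/3]; [0, 0, 0, 0, 4, 5, 12923/32]; [0, 0, 0, 0, 0, 5, 6]; [0, 0, 0, 0, 0, 0, 6]] (rows listed top to bottom)

image of 1: 0
image of x: x + 1
image of x^2: 2x^2 + 2x + 1/6
image of x^3: 3x^3 + 3x^2 + 5x + 4/3
image of x^4: 4x^4 + 4x^3 + (233/8)x^2 + (16/3)x - 32/27
image of x^5: 5x^5 + 5x^4 + (2821/24)x^3 + (40/3)x^2 - (160/27)x + 80/81
image of x^6: 6x^6 + 6x^5 + (12923/32)x^4 + (80/3)x^3 - (160/9)x^2 + (160/27)x - 64/81
each image's coordinates form column j of the matrix


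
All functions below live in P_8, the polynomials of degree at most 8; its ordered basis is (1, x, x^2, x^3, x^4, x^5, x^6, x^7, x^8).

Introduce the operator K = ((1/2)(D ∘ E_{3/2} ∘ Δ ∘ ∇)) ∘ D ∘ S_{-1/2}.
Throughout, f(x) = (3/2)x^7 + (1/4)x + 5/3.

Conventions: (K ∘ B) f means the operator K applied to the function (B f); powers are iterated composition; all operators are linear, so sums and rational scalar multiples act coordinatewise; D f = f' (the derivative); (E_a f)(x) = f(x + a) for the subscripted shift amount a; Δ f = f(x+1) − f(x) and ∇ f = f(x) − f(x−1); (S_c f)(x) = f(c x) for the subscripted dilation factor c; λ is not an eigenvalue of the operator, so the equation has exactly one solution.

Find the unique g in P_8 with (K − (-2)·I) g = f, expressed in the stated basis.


the image equals g(x) = (3/4)x^7 + (315/256)x^3 + (2835/512)x^2 + (9263/1024)x + 36305/6144

write g with unknown coordinates in the stated basis and equate coefficients in (K − (-2)·I) g = f
solving from the highest basis element down gives g = (3/4)x^7 + (315/256)x^3 + (2835/512)x^2 + (9263/1024)x + 36305/6144
check: K g = -(315/128)x^3 - (2835/256)x^2 - (9135/512)x - 10395/1024
so K g − (-2)·g = (3/2)x^7 + (1/4)x + 5/3 = f ✓


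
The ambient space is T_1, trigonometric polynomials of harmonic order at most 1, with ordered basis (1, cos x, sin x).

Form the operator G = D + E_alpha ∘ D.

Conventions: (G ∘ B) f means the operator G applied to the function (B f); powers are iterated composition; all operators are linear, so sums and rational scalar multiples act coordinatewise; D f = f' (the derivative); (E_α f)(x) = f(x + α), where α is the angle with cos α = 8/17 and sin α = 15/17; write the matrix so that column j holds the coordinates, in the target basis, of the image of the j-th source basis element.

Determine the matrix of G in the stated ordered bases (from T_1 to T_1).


image of 1: 0
image of cos x: -(15/17)cos x - (25/17)sin x
image of sin x: (25/17)cos x - (15/17)sin x
each image's coordinates form column j of the matrix

the matrix is [[0, 0, 0]; [0, -15/17, 25/17]; [0, -25/17, -15/17]] (rows listed top to bottom)


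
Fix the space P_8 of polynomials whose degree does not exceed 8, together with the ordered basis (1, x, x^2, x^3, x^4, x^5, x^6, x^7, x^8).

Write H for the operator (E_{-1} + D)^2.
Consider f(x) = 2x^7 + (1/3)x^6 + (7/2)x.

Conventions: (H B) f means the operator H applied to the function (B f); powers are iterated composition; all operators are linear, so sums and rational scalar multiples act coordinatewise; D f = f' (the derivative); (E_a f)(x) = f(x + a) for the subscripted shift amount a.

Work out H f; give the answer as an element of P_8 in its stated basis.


E_{-1} f = 2x^7 - (41/3)x^6 + 40x^5 - 65x^4 + (190/3)x^3 - 37x^2 + (31/2)x - 31/6
D f = 14x^6 + 2x^5 + 7/2
(E_{-1} + D) f = 2x^7 + (1/3)x^6 + 42x^5 - 65x^4 + (190/3)x^3 - 37x^2 + (31/2)x - 5/3
E_{-1} (E_{-1} + D) f = 2x^7 - (41/3)x^6 + 82x^5 - 340x^4 + (2420/3)x^3 - 1074x^2 + (1523/2)x - 1357/6
D (E_{-1} + D) f = 14x^6 + 2x^5 + 210x^4 - 260x^3 + 190x^2 - 74x + 31/2
(E_{-1} + D) (E_{-1} + D) f = 2x^7 + (1/3)x^6 + 84x^5 - 130x^4 + (1640/3)x^3 - 884x^2 + (1375/2)x - 632/3

the image equals g(x) = 2x^7 + (1/3)x^6 + 84x^5 - 130x^4 + (1640/3)x^3 - 884x^2 + (1375/2)x - 632/3
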